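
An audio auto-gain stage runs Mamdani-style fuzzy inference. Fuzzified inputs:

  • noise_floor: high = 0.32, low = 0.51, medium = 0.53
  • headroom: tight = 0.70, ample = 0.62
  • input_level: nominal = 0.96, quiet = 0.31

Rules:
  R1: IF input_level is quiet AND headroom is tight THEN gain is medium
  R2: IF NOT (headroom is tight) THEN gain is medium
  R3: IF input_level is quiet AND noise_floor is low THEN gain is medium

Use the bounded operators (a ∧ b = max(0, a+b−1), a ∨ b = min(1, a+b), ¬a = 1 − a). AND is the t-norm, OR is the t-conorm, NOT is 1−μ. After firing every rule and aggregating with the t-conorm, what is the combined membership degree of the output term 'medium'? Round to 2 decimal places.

0.31

R1: quiet=0.31, tight=0.70; AND[max(0, a+b−1)] → w = 0.01
R2: ¬tight=1−0.70=0.30 → w = 0.30
R3: quiet=0.31, low=0.51; AND[max(0, a+b−1)] → w = 0.00
Rules with consequent 'medium': {R1, R2, R3} → strengths 0.01, 0.30, 0.00
Aggregate via t-conorm [min(1, a+b)]: 0.31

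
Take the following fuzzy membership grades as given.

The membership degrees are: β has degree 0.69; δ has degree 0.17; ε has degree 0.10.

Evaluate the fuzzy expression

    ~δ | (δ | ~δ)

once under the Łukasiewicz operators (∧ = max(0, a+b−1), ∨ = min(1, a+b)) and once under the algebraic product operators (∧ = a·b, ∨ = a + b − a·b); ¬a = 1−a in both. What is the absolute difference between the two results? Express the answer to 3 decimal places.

Under Łukasiewicz:
  ~δ = 1 − 0.17 = 0.83
  ~δ = 1 − 0.17 = 0.83
  δ | ~δ = min(1, a+b) on (0.17, 0.83) = 1.00
  ~δ | (δ | ~δ) = min(1, a+b) on (0.83, 1.00) = 1.00
  → value = 1.0000
Under algebraic product:
  ~δ = 1 − 0.1700 = 0.8300
  ~δ = 1 − 0.1700 = 0.8300
  δ | ~δ = a + b − a·b on (0.1700, 0.8300) = 0.8589
  ~δ | (δ | ~δ) = a + b − a·b on (0.8300, 0.8589) = 0.9760
  → value = 0.9760
|1.0000 − 0.9760| = 0.024

0.024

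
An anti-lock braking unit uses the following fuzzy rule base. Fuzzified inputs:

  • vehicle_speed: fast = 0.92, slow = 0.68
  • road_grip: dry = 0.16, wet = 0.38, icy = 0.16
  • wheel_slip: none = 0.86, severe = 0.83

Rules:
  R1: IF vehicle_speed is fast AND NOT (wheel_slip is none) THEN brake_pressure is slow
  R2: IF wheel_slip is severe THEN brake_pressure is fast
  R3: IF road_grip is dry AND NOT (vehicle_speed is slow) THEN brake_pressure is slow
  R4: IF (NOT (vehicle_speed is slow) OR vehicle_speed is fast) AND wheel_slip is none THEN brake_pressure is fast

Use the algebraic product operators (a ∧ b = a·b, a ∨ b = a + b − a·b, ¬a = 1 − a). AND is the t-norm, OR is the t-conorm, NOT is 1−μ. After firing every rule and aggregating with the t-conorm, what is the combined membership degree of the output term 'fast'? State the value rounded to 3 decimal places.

R1: fast=0.92, ¬none=1−0.86=0.14; AND[a·b] → w = 0.1288
R2: severe=0.83 → w = 0.8300
R3: dry=0.16, ¬slow=1−0.68=0.32; AND[a·b] → w = 0.0512
R4: (¬slow=1−0.68=0.32 OR fast=0.92) = 0.9456; AND[a·b] with none=0.86 → w = 0.8132
Rules with consequent 'fast': {R2, R4} → strengths 0.8300, 0.8132
Aggregate via t-conorm [a + b − a·b]: 0.9682

0.968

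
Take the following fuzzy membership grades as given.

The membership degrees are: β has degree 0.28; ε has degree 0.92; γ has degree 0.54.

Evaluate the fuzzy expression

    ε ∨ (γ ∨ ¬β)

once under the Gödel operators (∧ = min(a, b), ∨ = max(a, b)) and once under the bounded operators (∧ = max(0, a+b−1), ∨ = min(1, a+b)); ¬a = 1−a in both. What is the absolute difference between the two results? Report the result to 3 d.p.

0.080

Under Gödel:
  ¬β = 1 − 0.28 = 0.72
  γ ∨ ¬β = max(a, b) on (0.54, 0.72) = 0.72
  ε ∨ (γ ∨ ¬β) = max(a, b) on (0.92, 0.72) = 0.92
  → value = 0.9200
Under bounded:
  ¬β = 1 − 0.28 = 0.72
  γ ∨ ¬β = min(1, a+b) on (0.54, 0.72) = 1.00
  ε ∨ (γ ∨ ¬β) = min(1, a+b) on (0.92, 1.00) = 1.00
  → value = 1.0000
|0.9200 − 1.0000| = 0.080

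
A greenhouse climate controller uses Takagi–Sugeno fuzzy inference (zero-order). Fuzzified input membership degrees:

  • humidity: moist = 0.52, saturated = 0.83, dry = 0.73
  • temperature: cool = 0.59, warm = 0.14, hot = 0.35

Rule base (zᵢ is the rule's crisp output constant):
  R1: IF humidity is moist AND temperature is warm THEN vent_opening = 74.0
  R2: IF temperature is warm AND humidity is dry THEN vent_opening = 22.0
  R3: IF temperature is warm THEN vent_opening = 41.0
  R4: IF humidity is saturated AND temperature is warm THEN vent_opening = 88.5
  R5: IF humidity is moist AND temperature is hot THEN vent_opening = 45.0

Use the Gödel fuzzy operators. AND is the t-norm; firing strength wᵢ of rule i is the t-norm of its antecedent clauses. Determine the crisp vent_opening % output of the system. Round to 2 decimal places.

R1 (z=74.0): moist=0.52, warm=0.14; AND[min(a, b)] → w = 0.14
R2 (z=22.0): warm=0.14, dry=0.73; AND[min(a, b)] → w = 0.14
R3 (z=41.0): warm=0.14 → w = 0.14
R4 (z=88.5): saturated=0.83, warm=0.14; AND[min(a, b)] → w = 0.14
R5 (z=45.0): moist=0.52, hot=0.35; AND[min(a, b)] → w = 0.35
Weighted average = (0.14·74.0 + 0.14·22.0 + 0.14·41.0 + 0.14·88.5 + 0.35·45.0) / (0.14 + 0.14 + 0.14 + 0.14 + 0.35)
  = 47.3200 / 0.9100 = 52.00

52.00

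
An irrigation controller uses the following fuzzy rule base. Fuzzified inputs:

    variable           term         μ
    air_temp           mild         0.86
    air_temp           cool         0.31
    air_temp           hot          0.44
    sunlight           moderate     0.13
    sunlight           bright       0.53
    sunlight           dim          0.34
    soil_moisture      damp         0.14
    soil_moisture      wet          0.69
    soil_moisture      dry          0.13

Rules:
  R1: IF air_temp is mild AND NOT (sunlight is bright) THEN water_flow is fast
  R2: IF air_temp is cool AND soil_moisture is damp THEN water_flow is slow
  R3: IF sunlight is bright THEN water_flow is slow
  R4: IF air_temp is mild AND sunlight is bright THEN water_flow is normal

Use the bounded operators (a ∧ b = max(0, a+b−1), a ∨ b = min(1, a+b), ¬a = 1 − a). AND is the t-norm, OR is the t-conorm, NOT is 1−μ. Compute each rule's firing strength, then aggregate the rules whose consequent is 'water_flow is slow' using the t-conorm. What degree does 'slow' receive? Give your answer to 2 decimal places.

0.53

R1: mild=0.86, ¬bright=1−0.53=0.47; AND[max(0, a+b−1)] → w = 0.33
R2: cool=0.31, damp=0.14; AND[max(0, a+b−1)] → w = 0.00
R3: bright=0.53 → w = 0.53
R4: mild=0.86, bright=0.53; AND[max(0, a+b−1)] → w = 0.39
Rules with consequent 'slow': {R2, R3} → strengths 0.00, 0.53
Aggregate via t-conorm [min(1, a+b)]: 0.53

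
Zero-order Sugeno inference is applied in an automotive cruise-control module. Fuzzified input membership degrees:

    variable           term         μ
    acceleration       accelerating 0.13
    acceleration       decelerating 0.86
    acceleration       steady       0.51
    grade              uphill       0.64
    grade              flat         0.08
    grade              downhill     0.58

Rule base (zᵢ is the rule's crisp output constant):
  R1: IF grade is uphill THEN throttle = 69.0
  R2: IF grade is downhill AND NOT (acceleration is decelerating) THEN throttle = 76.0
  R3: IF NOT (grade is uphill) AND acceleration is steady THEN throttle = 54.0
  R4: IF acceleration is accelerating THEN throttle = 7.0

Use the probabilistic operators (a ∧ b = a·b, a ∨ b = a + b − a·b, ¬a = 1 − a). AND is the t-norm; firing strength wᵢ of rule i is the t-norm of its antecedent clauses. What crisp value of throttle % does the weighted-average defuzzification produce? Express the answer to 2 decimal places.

R1 (z=69.0): uphill=0.64 → w = 0.6400
R2 (z=76.0): downhill=0.58, ¬decelerating=1−0.86=0.14; AND[a·b] → w = 0.0812
R3 (z=54.0): ¬uphill=1−0.64=0.36, steady=0.51; AND[a·b] → w = 0.1836
R4 (z=7.0): accelerating=0.13 → w = 0.1300
Weighted average = (0.6400·69.0 + 0.0812·76.0 + 0.1836·54.0 + 0.1300·7.0) / (0.6400 + 0.0812 + 0.1836 + 0.1300)
  = 61.1556 / 1.0348 = 59.10

59.10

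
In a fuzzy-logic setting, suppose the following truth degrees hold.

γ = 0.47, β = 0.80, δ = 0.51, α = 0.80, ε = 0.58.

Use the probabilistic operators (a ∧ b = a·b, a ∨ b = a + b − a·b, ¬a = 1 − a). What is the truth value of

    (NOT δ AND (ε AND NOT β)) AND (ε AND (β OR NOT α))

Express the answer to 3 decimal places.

0.028

NOT δ = 1 − 0.5100 = 0.4900
NOT β = 1 − 0.8000 = 0.2000
ε AND NOT β = a·b on (0.5800, 0.2000) = 0.1160
NOT δ AND (ε AND NOT β) = a·b on (0.4900, 0.1160) = 0.0568
NOT α = 1 − 0.8000 = 0.2000
β OR NOT α = a + b − a·b on (0.8000, 0.2000) = 0.8400
ε AND (β OR NOT α) = a·b on (0.5800, 0.8400) = 0.4872
(NOT δ AND (ε AND NOT β)) AND (ε AND (β OR NOT α)) = a·b on (0.0568, 0.4872) = 0.0277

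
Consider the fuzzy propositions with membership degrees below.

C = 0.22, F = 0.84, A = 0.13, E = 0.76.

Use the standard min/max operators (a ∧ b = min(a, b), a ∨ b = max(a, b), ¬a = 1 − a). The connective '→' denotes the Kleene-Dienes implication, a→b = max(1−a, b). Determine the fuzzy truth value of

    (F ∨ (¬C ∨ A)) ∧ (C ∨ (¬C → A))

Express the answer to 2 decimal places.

¬C = 1 − 0.22 = 0.78
¬C ∨ A = max(a, b) on (0.78, 0.13) = 0.78
F ∨ (¬C ∨ A) = max(a, b) on (0.84, 0.78) = 0.84
¬C = 1 − 0.22 = 0.78
¬C → A  [Kleene-Dienes: max(1−a, b)] with a=0.78, b=0.13 → 0.22
C ∨ (¬C → A) = max(a, b) on (0.22, 0.22) = 0.22
(F ∨ (¬C ∨ A)) ∧ (C ∨ (¬C → A)) = min(a, b) on (0.84, 0.22) = 0.22

0.22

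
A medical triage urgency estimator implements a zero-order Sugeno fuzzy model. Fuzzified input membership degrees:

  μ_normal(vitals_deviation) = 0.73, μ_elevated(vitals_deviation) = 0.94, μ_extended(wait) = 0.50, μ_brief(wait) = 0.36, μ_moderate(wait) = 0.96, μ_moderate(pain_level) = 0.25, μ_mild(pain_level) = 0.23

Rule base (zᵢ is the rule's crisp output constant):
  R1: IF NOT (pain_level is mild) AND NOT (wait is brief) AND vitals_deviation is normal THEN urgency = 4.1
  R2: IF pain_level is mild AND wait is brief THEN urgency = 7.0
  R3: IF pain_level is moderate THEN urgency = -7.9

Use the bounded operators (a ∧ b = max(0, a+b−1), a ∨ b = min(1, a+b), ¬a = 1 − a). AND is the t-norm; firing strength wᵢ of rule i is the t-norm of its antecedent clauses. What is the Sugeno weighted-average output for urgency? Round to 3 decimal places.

-3.592

R1 (z=4.1): ¬mild=1−0.23=0.77, ¬brief=1−0.36=0.64, normal=0.73; AND[max(0, a+b−1)] → w = 0.14
R2 (z=7.0): mild=0.23, brief=0.36; AND[max(0, a+b−1)] → w = 0.00
R3 (z=-7.9): moderate=0.25 → w = 0.25
Weighted average = (0.14·4.1 + 0.00·7.0 + 0.25·-7.9) / (0.14 + 0.00 + 0.25)
  = -1.4010 / 0.3900 = -3.592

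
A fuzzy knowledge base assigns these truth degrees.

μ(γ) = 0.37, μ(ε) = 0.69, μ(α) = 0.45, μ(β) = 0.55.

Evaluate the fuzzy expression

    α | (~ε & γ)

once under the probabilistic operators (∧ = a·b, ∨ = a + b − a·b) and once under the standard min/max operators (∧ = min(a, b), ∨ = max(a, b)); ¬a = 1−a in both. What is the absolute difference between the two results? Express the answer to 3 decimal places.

0.063

Under probabilistic:
  ~ε = 1 − 0.6900 = 0.3100
  ~ε & γ = a·b on (0.3100, 0.3700) = 0.1147
  α | (~ε & γ) = a + b − a·b on (0.4500, 0.1147) = 0.5131
  → value = 0.5131
Under standard min/max:
  ~ε = 1 − 0.69 = 0.31
  ~ε & γ = min(a, b) on (0.31, 0.37) = 0.31
  α | (~ε & γ) = max(a, b) on (0.45, 0.31) = 0.45
  → value = 0.4500
|0.5131 − 0.4500| = 0.063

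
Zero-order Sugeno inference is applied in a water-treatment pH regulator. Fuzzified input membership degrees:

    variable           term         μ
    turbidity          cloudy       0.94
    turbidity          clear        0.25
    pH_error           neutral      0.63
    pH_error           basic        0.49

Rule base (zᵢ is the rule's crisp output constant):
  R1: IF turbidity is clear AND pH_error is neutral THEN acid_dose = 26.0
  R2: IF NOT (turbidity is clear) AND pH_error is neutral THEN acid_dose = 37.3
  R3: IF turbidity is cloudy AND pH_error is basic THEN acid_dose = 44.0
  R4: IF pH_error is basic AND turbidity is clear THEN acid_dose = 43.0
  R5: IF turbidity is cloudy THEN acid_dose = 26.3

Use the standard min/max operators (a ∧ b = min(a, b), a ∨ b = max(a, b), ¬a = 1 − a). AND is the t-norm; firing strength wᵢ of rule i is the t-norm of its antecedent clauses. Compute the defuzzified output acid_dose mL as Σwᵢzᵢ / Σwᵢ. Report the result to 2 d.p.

R1 (z=26.0): clear=0.25, neutral=0.63; AND[min(a, b)] → w = 0.25
R2 (z=37.3): ¬clear=1−0.25=0.75, neutral=0.63; AND[min(a, b)] → w = 0.63
R3 (z=44.0): cloudy=0.94, basic=0.49; AND[min(a, b)] → w = 0.49
R4 (z=43.0): basic=0.49, clear=0.25; AND[min(a, b)] → w = 0.25
R5 (z=26.3): cloudy=0.94 → w = 0.94
Weighted average = (0.25·26.0 + 0.63·37.3 + 0.49·44.0 + 0.25·43.0 + 0.94·26.3) / (0.25 + 0.63 + 0.49 + 0.25 + 0.94)
  = 87.0310 / 2.5600 = 34.00

34.00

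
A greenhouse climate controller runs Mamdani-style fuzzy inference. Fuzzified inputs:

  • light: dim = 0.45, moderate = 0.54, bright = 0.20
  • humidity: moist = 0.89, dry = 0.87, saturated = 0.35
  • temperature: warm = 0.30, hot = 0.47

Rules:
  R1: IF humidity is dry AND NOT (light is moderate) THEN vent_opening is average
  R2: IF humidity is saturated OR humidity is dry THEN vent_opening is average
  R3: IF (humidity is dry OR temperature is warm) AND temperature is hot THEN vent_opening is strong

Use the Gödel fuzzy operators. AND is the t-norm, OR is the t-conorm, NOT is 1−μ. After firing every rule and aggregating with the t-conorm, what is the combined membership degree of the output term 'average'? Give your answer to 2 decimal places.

R1: dry=0.87, ¬moderate=1−0.54=0.46; AND[min(a, b)] → w = 0.46
R2: saturated=0.35, dry=0.87; OR[max(a, b)] → w = 0.87
R3: (dry=0.87 OR warm=0.30) = 0.87; AND[min(a, b)] with hot=0.47 → w = 0.47
Rules with consequent 'average': {R1, R2} → strengths 0.46, 0.87
Aggregate via t-conorm [max(a, b)]: 0.87

0.87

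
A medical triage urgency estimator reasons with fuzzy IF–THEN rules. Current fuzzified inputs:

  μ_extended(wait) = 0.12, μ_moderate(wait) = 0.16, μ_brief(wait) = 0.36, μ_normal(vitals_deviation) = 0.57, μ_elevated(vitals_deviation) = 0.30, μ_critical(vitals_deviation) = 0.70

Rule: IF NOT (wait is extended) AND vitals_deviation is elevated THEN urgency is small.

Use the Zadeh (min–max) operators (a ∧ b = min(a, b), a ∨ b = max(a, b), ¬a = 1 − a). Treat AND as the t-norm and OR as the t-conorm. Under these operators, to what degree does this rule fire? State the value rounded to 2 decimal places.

firing strength: ¬extended=1−0.12=0.88, elevated=0.30; AND[min(a, b)] → w = 0.30

0.30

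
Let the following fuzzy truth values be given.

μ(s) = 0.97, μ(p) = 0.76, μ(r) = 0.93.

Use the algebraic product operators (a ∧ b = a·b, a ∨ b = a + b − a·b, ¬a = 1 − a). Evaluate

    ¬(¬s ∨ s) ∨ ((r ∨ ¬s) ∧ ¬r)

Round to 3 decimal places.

0.092

¬s = 1 − 0.9700 = 0.0300
¬s ∨ s = a + b − a·b on (0.0300, 0.9700) = 0.9709
¬(¬s ∨ s) = 1 − 0.9709 = 0.0291
¬s = 1 − 0.9700 = 0.0300
r ∨ ¬s = a + b − a·b on (0.9300, 0.0300) = 0.9321
¬r = 1 − 0.9300 = 0.0700
(r ∨ ¬s) ∧ ¬r = a·b on (0.9321, 0.0700) = 0.0652
¬(¬s ∨ s) ∨ ((r ∨ ¬s) ∧ ¬r) = a + b − a·b on (0.0291, 0.0652) = 0.0924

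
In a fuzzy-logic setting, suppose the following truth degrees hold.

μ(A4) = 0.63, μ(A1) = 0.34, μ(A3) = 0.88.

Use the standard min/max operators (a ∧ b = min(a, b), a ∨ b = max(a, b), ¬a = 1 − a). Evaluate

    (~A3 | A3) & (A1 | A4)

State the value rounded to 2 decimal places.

~A3 = 1 − 0.88 = 0.12
~A3 | A3 = max(a, b) on (0.12, 0.88) = 0.88
A1 | A4 = max(a, b) on (0.34, 0.63) = 0.63
(~A3 | A3) & (A1 | A4) = min(a, b) on (0.88, 0.63) = 0.63

0.63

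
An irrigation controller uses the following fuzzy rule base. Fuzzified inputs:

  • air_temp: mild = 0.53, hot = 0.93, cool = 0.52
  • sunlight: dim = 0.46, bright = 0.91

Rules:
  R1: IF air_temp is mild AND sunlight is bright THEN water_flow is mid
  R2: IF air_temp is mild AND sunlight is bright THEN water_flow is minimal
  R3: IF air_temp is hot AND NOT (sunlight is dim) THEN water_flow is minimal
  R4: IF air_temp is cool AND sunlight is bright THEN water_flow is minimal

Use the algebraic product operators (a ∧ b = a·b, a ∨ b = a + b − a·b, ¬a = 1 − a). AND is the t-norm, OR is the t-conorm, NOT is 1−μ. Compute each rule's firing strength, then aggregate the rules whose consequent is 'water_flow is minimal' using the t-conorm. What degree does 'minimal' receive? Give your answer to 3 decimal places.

R1: mild=0.53, bright=0.91; AND[a·b] → w = 0.4823
R2: mild=0.53, bright=0.91; AND[a·b] → w = 0.4823
R3: hot=0.93, ¬dim=1−0.46=0.54; AND[a·b] → w = 0.5022
R4: cool=0.52, bright=0.91; AND[a·b] → w = 0.4732
Rules with consequent 'minimal': {R2, R3, R4} → strengths 0.4823, 0.5022, 0.4732
Aggregate via t-conorm [a + b − a·b]: 0.8642

0.864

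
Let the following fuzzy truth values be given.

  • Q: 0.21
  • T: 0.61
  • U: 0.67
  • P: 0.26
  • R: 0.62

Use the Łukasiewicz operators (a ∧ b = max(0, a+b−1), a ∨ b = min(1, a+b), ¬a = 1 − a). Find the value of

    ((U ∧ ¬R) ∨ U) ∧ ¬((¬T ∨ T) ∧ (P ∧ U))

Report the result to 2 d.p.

¬R = 1 − 0.62 = 0.38
U ∧ ¬R = max(0, a+b−1) on (0.67, 0.38) = 0.05
(U ∧ ¬R) ∨ U = min(1, a+b) on (0.05, 0.67) = 0.72
¬T = 1 − 0.61 = 0.39
¬T ∨ T = min(1, a+b) on (0.39, 0.61) = 1.00
P ∧ U = max(0, a+b−1) on (0.26, 0.67) = 0.00
(¬T ∨ T) ∧ (P ∧ U) = max(0, a+b−1) on (1.00, 0.00) = 0.00
¬((¬T ∨ T) ∧ (P ∧ U)) = 1 − 0.00 = 1.00
((U ∧ ¬R) ∨ U) ∧ ¬((¬T ∨ T) ∧ (P ∧ U)) = max(0, a+b−1) on (0.72, 1.00) = 0.72

0.72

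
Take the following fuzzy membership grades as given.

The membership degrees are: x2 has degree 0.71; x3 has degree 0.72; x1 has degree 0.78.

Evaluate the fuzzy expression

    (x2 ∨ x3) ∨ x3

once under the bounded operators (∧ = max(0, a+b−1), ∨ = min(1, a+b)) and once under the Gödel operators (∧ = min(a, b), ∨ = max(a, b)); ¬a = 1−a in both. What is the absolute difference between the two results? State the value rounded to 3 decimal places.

0.280

Under bounded:
  x2 ∨ x3 = min(1, a+b) on (0.71, 0.72) = 1.00
  (x2 ∨ x3) ∨ x3 = min(1, a+b) on (1.00, 0.72) = 1.00
  → value = 1.0000
Under Gödel:
  x2 ∨ x3 = max(a, b) on (0.71, 0.72) = 0.72
  (x2 ∨ x3) ∨ x3 = max(a, b) on (0.72, 0.72) = 0.72
  → value = 0.7200
|1.0000 − 0.7200| = 0.280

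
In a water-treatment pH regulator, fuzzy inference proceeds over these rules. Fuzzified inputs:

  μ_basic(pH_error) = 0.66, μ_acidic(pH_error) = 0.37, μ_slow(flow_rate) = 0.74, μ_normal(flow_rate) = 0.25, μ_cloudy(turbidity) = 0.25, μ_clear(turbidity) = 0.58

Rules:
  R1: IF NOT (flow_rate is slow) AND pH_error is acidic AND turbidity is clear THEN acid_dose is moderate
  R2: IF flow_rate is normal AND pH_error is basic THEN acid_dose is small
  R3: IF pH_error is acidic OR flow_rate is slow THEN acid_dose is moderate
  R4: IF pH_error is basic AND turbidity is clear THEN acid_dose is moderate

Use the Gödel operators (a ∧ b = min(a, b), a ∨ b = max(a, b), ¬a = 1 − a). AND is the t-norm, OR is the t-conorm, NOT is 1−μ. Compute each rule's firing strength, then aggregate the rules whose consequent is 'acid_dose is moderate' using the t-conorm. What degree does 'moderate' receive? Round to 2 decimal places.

R1: ¬slow=1−0.74=0.26, acidic=0.37, clear=0.58; AND[min(a, b)] → w = 0.26
R2: normal=0.25, basic=0.66; AND[min(a, b)] → w = 0.25
R3: acidic=0.37, slow=0.74; OR[max(a, b)] → w = 0.74
R4: basic=0.66, clear=0.58; AND[min(a, b)] → w = 0.58
Rules with consequent 'moderate': {R1, R3, R4} → strengths 0.26, 0.74, 0.58
Aggregate via t-conorm [max(a, b)]: 0.74

0.74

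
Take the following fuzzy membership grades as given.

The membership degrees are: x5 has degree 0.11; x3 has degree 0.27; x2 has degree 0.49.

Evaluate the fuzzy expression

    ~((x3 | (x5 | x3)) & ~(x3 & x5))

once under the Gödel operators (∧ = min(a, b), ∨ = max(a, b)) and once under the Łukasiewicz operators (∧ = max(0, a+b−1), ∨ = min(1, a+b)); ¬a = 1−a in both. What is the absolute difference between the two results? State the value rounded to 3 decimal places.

Under Gödel:
  x5 | x3 = max(a, b) on (0.11, 0.27) = 0.27
  x3 | (x5 | x3) = max(a, b) on (0.27, 0.27) = 0.27
  x3 & x5 = min(a, b) on (0.27, 0.11) = 0.11
  ~(x3 & x5) = 1 − 0.11 = 0.89
  (x3 | (x5 | x3)) & ~(x3 & x5) = min(a, b) on (0.27, 0.89) = 0.27
  ~((x3 | (x5 | x3)) & ~(x3 & x5)) = 1 − 0.27 = 0.73
  → value = 0.7300
Under Łukasiewicz:
  x5 | x3 = min(1, a+b) on (0.11, 0.27) = 0.38
  x3 | (x5 | x3) = min(1, a+b) on (0.27, 0.38) = 0.65
  x3 & x5 = max(0, a+b−1) on (0.27, 0.11) = 0.00
  ~(x3 & x5) = 1 − 0.00 = 1.00
  (x3 | (x5 | x3)) & ~(x3 & x5) = max(0, a+b−1) on (0.65, 1.00) = 0.65
  ~((x3 | (x5 | x3)) & ~(x3 & x5)) = 1 − 0.65 = 0.35
  → value = 0.3500
|0.7300 − 0.3500| = 0.380

0.380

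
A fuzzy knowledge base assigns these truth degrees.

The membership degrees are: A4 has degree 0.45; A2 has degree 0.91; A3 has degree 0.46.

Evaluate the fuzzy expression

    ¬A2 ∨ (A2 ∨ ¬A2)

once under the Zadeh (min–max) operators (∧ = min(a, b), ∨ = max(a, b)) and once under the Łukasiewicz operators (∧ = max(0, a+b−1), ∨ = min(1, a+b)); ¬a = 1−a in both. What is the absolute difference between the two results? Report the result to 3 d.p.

0.090

Under Zadeh (min–max):
  ¬A2 = 1 − 0.91 = 0.09
  ¬A2 = 1 − 0.91 = 0.09
  A2 ∨ ¬A2 = max(a, b) on (0.91, 0.09) = 0.91
  ¬A2 ∨ (A2 ∨ ¬A2) = max(a, b) on (0.09, 0.91) = 0.91
  → value = 0.9100
Under Łukasiewicz:
  ¬A2 = 1 − 0.91 = 0.09
  ¬A2 = 1 − 0.91 = 0.09
  A2 ∨ ¬A2 = min(1, a+b) on (0.91, 0.09) = 1.00
  ¬A2 ∨ (A2 ∨ ¬A2) = min(1, a+b) on (0.09, 1.00) = 1.00
  → value = 1.0000
|0.9100 − 1.0000| = 0.090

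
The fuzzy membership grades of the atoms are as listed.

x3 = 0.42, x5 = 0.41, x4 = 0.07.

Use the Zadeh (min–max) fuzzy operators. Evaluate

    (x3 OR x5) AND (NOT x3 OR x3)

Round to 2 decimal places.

0.42

x3 OR x5 = max(a, b) on (0.42, 0.41) = 0.42
NOT x3 = 1 − 0.42 = 0.58
NOT x3 OR x3 = max(a, b) on (0.58, 0.42) = 0.58
(x3 OR x5) AND (NOT x3 OR x3) = min(a, b) on (0.42, 0.58) = 0.42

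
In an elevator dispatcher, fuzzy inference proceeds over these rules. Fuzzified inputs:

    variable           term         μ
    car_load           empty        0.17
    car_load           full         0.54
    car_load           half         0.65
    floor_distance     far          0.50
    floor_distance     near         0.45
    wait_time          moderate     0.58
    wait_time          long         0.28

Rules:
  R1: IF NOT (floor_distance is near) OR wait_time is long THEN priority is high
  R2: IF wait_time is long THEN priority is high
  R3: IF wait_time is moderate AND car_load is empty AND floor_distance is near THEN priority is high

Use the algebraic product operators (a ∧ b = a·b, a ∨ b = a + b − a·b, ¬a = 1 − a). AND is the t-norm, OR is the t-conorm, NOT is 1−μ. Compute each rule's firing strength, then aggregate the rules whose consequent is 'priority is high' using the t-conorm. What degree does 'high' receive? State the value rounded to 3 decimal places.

R1: ¬near=1−0.45=0.55, long=0.28; OR[a + b − a·b] → w = 0.6760
R2: long=0.28 → w = 0.2800
R3: moderate=0.58, empty=0.17, near=0.45; AND[a·b] → w = 0.0444
Rules with consequent 'high': {R1, R2, R3} → strengths 0.6760, 0.2800, 0.0444
Aggregate via t-conorm [a + b − a·b]: 0.7771

0.777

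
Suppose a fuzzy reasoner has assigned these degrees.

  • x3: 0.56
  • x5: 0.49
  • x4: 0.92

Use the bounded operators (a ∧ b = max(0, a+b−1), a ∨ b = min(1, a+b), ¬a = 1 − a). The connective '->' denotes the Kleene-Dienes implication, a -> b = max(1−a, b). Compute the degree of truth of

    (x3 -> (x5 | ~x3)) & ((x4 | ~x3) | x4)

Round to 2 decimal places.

~x3 = 1 − 0.56 = 0.44
x5 | ~x3 = min(1, a+b) on (0.49, 0.44) = 0.93
x3 -> (x5 | ~x3)  [Kleene-Dienes: max(1−a, b)] with a=0.56, b=0.93 → 0.93
~x3 = 1 − 0.56 = 0.44
x4 | ~x3 = min(1, a+b) on (0.92, 0.44) = 1.00
(x4 | ~x3) | x4 = min(1, a+b) on (1.00, 0.92) = 1.00
(x3 -> (x5 | ~x3)) & ((x4 | ~x3) | x4) = max(0, a+b−1) on (0.93, 1.00) = 0.93

0.93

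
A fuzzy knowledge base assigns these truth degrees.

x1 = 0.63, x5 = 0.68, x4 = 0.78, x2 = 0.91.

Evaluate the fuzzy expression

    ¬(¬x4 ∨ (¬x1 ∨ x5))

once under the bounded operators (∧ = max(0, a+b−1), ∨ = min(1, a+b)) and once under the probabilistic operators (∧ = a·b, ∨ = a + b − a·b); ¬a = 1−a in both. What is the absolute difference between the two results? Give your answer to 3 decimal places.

Under bounded:
  ¬x4 = 1 − 0.78 = 0.22
  ¬x1 = 1 − 0.63 = 0.37
  ¬x1 ∨ x5 = min(1, a+b) on (0.37, 0.68) = 1.00
  ¬x4 ∨ (¬x1 ∨ x5) = min(1, a+b) on (0.22, 1.00) = 1.00
  ¬(¬x4 ∨ (¬x1 ∨ x5)) = 1 − 1.00 = 0.00
  → value = 0.0000
Under probabilistic:
  ¬x4 = 1 − 0.7800 = 0.2200
  ¬x1 = 1 − 0.6300 = 0.3700
  ¬x1 ∨ x5 = a + b − a·b on (0.3700, 0.6800) = 0.7984
  ¬x4 ∨ (¬x1 ∨ x5) = a + b − a·b on (0.2200, 0.7984) = 0.8428
  ¬(¬x4 ∨ (¬x1 ∨ x5)) = 1 − 0.8428 = 0.1572
  → value = 0.1572
|0.0000 − 0.1572| = 0.157

0.157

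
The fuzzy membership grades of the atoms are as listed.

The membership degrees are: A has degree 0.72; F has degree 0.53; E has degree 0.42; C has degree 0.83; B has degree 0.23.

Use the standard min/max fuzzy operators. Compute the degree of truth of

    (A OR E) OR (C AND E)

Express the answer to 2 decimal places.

A OR E = max(a, b) on (0.72, 0.42) = 0.72
C AND E = min(a, b) on (0.83, 0.42) = 0.42
(A OR E) OR (C AND E) = max(a, b) on (0.72, 0.42) = 0.72

0.72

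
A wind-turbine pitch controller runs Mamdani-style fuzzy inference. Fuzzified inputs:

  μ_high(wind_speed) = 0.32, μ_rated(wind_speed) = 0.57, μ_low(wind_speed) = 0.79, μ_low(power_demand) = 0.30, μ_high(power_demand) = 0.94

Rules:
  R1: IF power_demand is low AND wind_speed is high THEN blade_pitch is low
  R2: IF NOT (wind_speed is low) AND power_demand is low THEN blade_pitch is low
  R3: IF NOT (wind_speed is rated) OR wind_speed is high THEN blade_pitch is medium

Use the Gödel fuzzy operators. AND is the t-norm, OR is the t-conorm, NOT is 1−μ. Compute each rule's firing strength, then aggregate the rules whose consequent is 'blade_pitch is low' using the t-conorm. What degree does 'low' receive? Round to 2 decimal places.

R1: low=0.30, high=0.32; AND[min(a, b)] → w = 0.30
R2: ¬low=1−0.79=0.21, low=0.30; AND[min(a, b)] → w = 0.21
R3: ¬rated=1−0.57=0.43, high=0.32; OR[max(a, b)] → w = 0.43
Rules with consequent 'low': {R1, R2} → strengths 0.30, 0.21
Aggregate via t-conorm [max(a, b)]: 0.30

0.30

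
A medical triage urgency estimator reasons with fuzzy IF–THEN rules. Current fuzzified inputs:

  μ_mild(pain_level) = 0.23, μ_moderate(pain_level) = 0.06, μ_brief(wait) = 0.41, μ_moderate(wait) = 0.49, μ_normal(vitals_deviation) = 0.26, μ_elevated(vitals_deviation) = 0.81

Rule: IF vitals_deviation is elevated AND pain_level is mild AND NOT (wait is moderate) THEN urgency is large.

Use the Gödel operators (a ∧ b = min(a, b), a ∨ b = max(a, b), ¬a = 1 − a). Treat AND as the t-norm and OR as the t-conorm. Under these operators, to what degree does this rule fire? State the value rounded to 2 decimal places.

firing strength: elevated=0.81, mild=0.23, ¬moderate=1−0.49=0.51; AND[min(a, b)] → w = 0.23

0.23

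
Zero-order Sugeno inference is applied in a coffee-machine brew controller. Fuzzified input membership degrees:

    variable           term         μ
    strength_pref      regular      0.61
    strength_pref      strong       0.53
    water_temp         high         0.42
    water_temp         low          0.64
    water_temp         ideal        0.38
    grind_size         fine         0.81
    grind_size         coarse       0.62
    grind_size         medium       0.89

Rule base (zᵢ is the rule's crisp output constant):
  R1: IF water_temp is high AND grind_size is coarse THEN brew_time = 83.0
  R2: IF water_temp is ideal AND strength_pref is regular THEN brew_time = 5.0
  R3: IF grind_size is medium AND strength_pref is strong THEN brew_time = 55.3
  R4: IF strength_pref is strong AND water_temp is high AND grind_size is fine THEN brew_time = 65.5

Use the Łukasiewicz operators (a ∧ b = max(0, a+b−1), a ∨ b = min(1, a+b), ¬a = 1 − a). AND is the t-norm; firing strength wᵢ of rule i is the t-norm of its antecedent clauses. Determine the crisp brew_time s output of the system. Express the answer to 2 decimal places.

R1 (z=83.0): high=0.42, coarse=0.62; AND[max(0, a+b−1)] → w = 0.04
R2 (z=5.0): ideal=0.38, regular=0.61; AND[max(0, a+b−1)] → w = 0.00
R3 (z=55.3): medium=0.89, strong=0.53; AND[max(0, a+b−1)] → w = 0.42
R4 (z=65.5): strong=0.53, high=0.42, fine=0.81; AND[max(0, a+b−1)] → w = 0.00
Weighted average = (0.04·83.0 + 0.00·5.0 + 0.42·55.3 + 0.00·65.5) / (0.04 + 0.00 + 0.42 + 0.00)
  = 26.5460 / 0.4600 = 57.71

57.71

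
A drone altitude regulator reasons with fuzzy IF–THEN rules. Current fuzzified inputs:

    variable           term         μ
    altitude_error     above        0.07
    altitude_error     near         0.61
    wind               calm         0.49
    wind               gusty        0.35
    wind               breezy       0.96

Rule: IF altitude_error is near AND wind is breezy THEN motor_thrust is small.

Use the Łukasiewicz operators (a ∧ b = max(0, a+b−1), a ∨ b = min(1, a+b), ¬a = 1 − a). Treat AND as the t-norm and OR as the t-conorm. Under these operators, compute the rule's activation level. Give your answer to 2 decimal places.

firing strength: near=0.61, breezy=0.96; AND[max(0, a+b−1)] → w = 0.57

0.57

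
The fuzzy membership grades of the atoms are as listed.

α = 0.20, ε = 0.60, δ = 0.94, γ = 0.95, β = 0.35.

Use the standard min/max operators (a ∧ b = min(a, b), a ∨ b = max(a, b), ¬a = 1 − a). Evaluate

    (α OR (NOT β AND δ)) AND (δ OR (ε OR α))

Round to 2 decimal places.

NOT β = 1 − 0.35 = 0.65
NOT β AND δ = min(a, b) on (0.65, 0.94) = 0.65
α OR (NOT β AND δ) = max(a, b) on (0.20, 0.65) = 0.65
ε OR α = max(a, b) on (0.60, 0.20) = 0.60
δ OR (ε OR α) = max(a, b) on (0.94, 0.60) = 0.94
(α OR (NOT β AND δ)) AND (δ OR (ε OR α)) = min(a, b) on (0.65, 0.94) = 0.65

0.65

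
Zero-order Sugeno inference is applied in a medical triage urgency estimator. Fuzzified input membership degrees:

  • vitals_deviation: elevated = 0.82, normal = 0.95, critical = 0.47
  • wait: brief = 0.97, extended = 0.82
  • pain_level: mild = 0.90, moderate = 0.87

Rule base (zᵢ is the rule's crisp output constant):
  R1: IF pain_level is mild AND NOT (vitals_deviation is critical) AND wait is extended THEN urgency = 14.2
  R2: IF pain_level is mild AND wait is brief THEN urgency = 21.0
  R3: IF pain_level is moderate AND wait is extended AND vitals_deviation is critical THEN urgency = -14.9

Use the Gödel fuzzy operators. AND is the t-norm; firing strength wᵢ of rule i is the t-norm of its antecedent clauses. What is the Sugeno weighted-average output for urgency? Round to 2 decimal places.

10.22

R1 (z=14.2): mild=0.90, ¬critical=1−0.47=0.53, extended=0.82; AND[min(a, b)] → w = 0.53
R2 (z=21.0): mild=0.90, brief=0.97; AND[min(a, b)] → w = 0.90
R3 (z=-14.9): moderate=0.87, extended=0.82, critical=0.47; AND[min(a, b)] → w = 0.47
Weighted average = (0.53·14.2 + 0.90·21.0 + 0.47·-14.9) / (0.53 + 0.90 + 0.47)
  = 19.4230 / 1.9000 = 10.22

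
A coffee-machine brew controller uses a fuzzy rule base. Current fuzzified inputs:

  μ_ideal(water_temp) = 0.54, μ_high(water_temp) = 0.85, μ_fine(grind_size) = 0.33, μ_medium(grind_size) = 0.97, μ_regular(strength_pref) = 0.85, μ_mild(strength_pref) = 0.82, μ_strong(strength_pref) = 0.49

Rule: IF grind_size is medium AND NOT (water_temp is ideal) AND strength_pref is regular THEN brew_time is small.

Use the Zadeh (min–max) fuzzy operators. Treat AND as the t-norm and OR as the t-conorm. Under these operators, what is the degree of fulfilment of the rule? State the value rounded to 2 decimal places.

firing strength: medium=0.97, ¬ideal=1−0.54=0.46, regular=0.85; AND[min(a, b)] → w = 0.46

0.46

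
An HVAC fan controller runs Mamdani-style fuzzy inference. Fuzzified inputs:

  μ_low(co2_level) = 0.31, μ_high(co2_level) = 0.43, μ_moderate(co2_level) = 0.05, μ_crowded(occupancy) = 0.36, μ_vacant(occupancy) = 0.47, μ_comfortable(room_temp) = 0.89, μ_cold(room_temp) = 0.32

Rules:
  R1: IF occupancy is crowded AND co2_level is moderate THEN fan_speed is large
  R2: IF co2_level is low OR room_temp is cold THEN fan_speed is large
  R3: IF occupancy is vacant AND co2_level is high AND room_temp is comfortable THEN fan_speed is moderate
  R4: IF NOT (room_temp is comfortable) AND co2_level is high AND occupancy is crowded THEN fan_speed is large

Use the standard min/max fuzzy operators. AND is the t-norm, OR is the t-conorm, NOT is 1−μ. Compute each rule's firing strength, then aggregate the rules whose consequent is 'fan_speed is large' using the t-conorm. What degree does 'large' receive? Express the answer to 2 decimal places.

R1: crowded=0.36, moderate=0.05; AND[min(a, b)] → w = 0.05
R2: low=0.31, cold=0.32; OR[max(a, b)] → w = 0.32
R3: vacant=0.47, high=0.43, comfortable=0.89; AND[min(a, b)] → w = 0.43
R4: ¬comfortable=1−0.89=0.11, high=0.43, crowded=0.36; AND[min(a, b)] → w = 0.11
Rules with consequent 'large': {R1, R2, R4} → strengths 0.05, 0.32, 0.11
Aggregate via t-conorm [max(a, b)]: 0.32

0.32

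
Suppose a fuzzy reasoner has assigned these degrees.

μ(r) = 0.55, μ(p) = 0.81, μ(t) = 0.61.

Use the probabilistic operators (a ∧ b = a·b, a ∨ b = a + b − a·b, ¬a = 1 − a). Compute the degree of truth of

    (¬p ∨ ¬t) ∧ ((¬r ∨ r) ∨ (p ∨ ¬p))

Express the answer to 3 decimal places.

¬p = 1 − 0.8100 = 0.1900
¬t = 1 − 0.6100 = 0.3900
¬p ∨ ¬t = a + b − a·b on (0.1900, 0.3900) = 0.5059
¬r = 1 − 0.5500 = 0.4500
¬r ∨ r = a + b − a·b on (0.4500, 0.5500) = 0.7525
¬p = 1 − 0.8100 = 0.1900
p ∨ ¬p = a + b − a·b on (0.8100, 0.1900) = 0.8461
(¬r ∨ r) ∨ (p ∨ ¬p) = a + b − a·b on (0.7525, 0.8461) = 0.9619
(¬p ∨ ¬t) ∧ ((¬r ∨ r) ∨ (p ∨ ¬p)) = a·b on (0.5059, 0.9619) = 0.4866

0.487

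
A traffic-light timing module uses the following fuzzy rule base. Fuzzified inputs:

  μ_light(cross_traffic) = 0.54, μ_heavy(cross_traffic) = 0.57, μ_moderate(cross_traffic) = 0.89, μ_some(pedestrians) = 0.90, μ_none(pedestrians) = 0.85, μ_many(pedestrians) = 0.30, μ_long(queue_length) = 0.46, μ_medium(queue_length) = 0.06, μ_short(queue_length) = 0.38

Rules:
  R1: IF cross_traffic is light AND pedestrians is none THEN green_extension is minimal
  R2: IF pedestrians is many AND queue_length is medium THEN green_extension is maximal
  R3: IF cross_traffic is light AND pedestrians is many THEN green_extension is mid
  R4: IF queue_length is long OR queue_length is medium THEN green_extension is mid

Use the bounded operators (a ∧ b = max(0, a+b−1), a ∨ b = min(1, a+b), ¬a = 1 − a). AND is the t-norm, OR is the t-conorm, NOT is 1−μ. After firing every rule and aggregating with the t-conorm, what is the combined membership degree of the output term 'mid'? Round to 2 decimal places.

0.52

R1: light=0.54, none=0.85; AND[max(0, a+b−1)] → w = 0.39
R2: many=0.30, medium=0.06; AND[max(0, a+b−1)] → w = 0.00
R3: light=0.54, many=0.30; AND[max(0, a+b−1)] → w = 0.00
R4: long=0.46, medium=0.06; OR[min(1, a+b)] → w = 0.52
Rules with consequent 'mid': {R3, R4} → strengths 0.00, 0.52
Aggregate via t-conorm [min(1, a+b)]: 0.52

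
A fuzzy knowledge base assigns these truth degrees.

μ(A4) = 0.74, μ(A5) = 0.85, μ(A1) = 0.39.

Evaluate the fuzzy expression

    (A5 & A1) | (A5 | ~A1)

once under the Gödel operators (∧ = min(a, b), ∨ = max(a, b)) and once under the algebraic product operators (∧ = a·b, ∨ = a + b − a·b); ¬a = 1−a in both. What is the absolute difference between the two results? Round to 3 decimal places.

0.111

Under Gödel:
  A5 & A1 = min(a, b) on (0.85, 0.39) = 0.39
  ~A1 = 1 − 0.39 = 0.61
  A5 | ~A1 = max(a, b) on (0.85, 0.61) = 0.85
  (A5 & A1) | (A5 | ~A1) = max(a, b) on (0.39, 0.85) = 0.85
  → value = 0.8500
Under algebraic product:
  A5 & A1 = a·b on (0.8500, 0.3900) = 0.3315
  ~A1 = 1 − 0.3900 = 0.6100
  A5 | ~A1 = a + b − a·b on (0.8500, 0.6100) = 0.9415
  (A5 & A1) | (A5 | ~A1) = a + b − a·b on (0.3315, 0.9415) = 0.9609
  → value = 0.9609
|0.8500 − 0.9609| = 0.111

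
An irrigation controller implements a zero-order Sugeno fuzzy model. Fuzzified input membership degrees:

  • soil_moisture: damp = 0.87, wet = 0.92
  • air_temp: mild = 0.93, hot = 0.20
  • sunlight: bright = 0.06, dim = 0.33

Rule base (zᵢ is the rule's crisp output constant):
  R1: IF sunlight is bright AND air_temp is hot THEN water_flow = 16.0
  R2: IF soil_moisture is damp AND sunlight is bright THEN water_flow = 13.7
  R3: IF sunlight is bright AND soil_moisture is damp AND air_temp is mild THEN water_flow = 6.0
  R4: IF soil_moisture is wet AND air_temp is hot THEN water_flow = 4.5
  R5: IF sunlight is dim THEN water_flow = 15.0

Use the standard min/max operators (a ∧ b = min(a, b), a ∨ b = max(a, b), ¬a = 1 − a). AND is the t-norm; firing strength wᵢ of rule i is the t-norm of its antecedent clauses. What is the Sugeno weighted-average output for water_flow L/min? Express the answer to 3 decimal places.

R1 (z=16.0): bright=0.06, hot=0.20; AND[min(a, b)] → w = 0.06
R2 (z=13.7): damp=0.87, bright=0.06; AND[min(a, b)] → w = 0.06
R3 (z=6.0): bright=0.06, damp=0.87, mild=0.93; AND[min(a, b)] → w = 0.06
R4 (z=4.5): wet=0.92, hot=0.20; AND[min(a, b)] → w = 0.20
R5 (z=15.0): dim=0.33 → w = 0.33
Weighted average = (0.06·16.0 + 0.06·13.7 + 0.06·6.0 + 0.20·4.5 + 0.33·15.0) / (0.06 + 0.06 + 0.06 + 0.20 + 0.33)
  = 7.9920 / 0.7100 = 11.256

11.256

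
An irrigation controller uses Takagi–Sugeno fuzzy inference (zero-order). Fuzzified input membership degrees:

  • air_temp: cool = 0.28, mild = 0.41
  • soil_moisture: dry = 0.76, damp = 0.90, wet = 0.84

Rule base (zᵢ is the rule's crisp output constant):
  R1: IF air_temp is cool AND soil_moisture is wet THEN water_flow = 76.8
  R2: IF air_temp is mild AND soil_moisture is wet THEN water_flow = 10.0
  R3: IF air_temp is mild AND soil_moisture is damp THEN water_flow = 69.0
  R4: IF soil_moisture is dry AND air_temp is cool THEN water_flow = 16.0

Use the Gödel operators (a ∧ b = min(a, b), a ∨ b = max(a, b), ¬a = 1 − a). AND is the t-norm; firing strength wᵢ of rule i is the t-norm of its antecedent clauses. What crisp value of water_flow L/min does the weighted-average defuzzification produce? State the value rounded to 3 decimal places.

R1 (z=76.8): cool=0.28, wet=0.84; AND[min(a, b)] → w = 0.28
R2 (z=10.0): mild=0.41, wet=0.84; AND[min(a, b)] → w = 0.41
R3 (z=69.0): mild=0.41, damp=0.90; AND[min(a, b)] → w = 0.41
R4 (z=16.0): dry=0.76, cool=0.28; AND[min(a, b)] → w = 0.28
Weighted average = (0.28·76.8 + 0.41·10.0 + 0.41·69.0 + 0.28·16.0) / (0.28 + 0.41 + 0.41 + 0.28)
  = 58.3740 / 1.3800 = 42.300

42.300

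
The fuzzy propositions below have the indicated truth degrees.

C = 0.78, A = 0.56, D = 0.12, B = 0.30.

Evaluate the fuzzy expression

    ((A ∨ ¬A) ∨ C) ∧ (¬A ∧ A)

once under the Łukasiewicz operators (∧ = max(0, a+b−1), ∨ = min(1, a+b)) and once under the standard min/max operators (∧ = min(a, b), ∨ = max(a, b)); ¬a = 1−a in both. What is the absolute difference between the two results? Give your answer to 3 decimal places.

Under Łukasiewicz:
  ¬A = 1 − 0.56 = 0.44
  A ∨ ¬A = min(1, a+b) on (0.56, 0.44) = 1.00
  (A ∨ ¬A) ∨ C = min(1, a+b) on (1.00, 0.78) = 1.00
  ¬A = 1 − 0.56 = 0.44
  ¬A ∧ A = max(0, a+b−1) on (0.44, 0.56) = 0.00
  ((A ∨ ¬A) ∨ C) ∧ (¬A ∧ A) = max(0, a+b−1) on (1.00, 0.00) = 0.00
  → value = 0.0000
Under standard min/max:
  ¬A = 1 − 0.56 = 0.44
  A ∨ ¬A = max(a, b) on (0.56, 0.44) = 0.56
  (A ∨ ¬A) ∨ C = max(a, b) on (0.56, 0.78) = 0.78
  ¬A = 1 − 0.56 = 0.44
  ¬A ∧ A = min(a, b) on (0.44, 0.56) = 0.44
  ((A ∨ ¬A) ∨ C) ∧ (¬A ∧ A) = min(a, b) on (0.78, 0.44) = 0.44
  → value = 0.4400
|0.0000 − 0.4400| = 0.440

0.440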